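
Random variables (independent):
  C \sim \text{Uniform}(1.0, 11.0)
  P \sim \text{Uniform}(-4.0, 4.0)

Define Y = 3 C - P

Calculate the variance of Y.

For independent RVs: Var(aX + bY) = a²Var(X) + b²Var(Y)
Var(C) = 8.3333333
Var(P) = 5.3333333
Var(Y) = 3²*8.3333333 + (-1)²*5.3333333
= 9*8.3333333 + 1*5.3333333 = 80.333333

80.333333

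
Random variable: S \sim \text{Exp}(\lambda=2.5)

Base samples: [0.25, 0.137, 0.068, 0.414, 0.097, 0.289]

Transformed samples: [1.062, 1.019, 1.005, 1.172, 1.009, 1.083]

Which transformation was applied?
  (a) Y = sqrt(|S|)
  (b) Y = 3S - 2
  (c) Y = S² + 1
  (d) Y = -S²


Checking option (c) Y = S² + 1:
  S = 0.25 -> Y = 1.062 ✓
  S = 0.137 -> Y = 1.019 ✓
  S = 0.068 -> Y = 1.005 ✓
All samples match this transformation.

(c) S² + 1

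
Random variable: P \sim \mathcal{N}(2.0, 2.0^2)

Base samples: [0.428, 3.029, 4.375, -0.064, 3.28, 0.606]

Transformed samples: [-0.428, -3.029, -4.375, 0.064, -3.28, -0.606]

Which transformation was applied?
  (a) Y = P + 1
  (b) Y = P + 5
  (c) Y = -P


Checking option (c) Y = -P:
  P = 0.428 -> Y = -0.428 ✓
  P = 3.029 -> Y = -3.029 ✓
  P = 4.375 -> Y = -4.375 ✓
All samples match this transformation.

(c) -P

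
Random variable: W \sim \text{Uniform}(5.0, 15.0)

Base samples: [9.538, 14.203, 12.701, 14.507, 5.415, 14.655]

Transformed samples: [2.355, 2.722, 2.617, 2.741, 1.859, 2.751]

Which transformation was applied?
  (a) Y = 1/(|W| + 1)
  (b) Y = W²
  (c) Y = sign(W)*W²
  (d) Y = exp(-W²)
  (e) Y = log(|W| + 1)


Checking option (e) Y = log(|W| + 1):
  W = 9.538 -> Y = 2.355 ✓
  W = 14.203 -> Y = 2.722 ✓
  W = 12.701 -> Y = 2.617 ✓
All samples match this transformation.

(e) log(|W| + 1)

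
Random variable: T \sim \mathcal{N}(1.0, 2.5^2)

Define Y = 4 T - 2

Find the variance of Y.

For Y = aT + b: Var(Y) = a² * Var(T)
Var(T) = 2.5^2 = 6.25
Var(Y) = 4² * 6.25 = 16 * 6.25 = 100

100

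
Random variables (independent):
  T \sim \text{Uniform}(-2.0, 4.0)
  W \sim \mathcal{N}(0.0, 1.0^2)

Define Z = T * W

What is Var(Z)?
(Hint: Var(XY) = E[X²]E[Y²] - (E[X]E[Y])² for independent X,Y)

Var(XY) = E[X²]E[Y²] - (E[X]E[Y])²
E[T] = 1, Var(T) = 3
E[W] = 0, Var(W) = 1
E[T²] = 3 + 1² = 4
E[W²] = 1 + 0² = 1
Var(Z) = 4*1 - (1*0)²
= 4 - 0 = 4

4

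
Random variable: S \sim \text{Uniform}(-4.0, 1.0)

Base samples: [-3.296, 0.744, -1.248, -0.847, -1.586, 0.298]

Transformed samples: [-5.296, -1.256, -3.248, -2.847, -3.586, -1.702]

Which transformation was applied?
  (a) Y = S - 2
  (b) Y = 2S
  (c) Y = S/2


Checking option (a) Y = S - 2:
  S = -3.296 -> Y = -5.296 ✓
  S = 0.744 -> Y = -1.256 ✓
  S = -1.248 -> Y = -3.248 ✓
All samples match this transformation.

(a) S - 2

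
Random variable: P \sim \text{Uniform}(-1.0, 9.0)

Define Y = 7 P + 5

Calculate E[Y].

For Y = 7P + 5:
E[Y] = 7 * E[P] + 5
E[P] = (-1 + 9)/2 = 4
E[Y] = 7 * 4 + 5 = 33

33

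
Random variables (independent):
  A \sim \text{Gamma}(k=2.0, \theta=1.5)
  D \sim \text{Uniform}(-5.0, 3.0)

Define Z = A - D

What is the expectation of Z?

E[Z] = 1*E[A] - 1*E[D]
E[A] = 3
E[D] = -1
E[Z] = 1*3 - 1*(-1) = 4

4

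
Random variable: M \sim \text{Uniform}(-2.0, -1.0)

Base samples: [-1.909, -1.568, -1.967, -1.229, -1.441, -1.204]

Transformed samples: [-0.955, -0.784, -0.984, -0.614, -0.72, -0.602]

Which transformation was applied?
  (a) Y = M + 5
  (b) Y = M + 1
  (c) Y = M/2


Checking option (c) Y = M/2:
  M = -1.909 -> Y = -0.955 ✓
  M = -1.568 -> Y = -0.784 ✓
  M = -1.967 -> Y = -0.984 ✓
All samples match this transformation.

(c) M/2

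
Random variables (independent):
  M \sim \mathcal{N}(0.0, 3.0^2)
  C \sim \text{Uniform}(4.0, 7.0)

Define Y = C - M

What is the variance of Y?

For independent RVs: Var(aX + bY) = a²Var(X) + b²Var(Y)
Var(M) = 9
Var(C) = 0.75
Var(Y) = (-1)²*9 + 1²*0.75
= 1*9 + 1*0.75 = 9.75

9.75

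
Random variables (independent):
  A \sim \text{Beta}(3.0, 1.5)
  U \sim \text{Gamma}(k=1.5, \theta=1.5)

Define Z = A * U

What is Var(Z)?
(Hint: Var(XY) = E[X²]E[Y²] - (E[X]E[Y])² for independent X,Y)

Var(XY) = E[X²]E[Y²] - (E[X]E[Y])²
E[A] = 0.66666667, Var(A) = 0.04040404
E[U] = 2.25, Var(U) = 3.375
E[A²] = 0.04040404 + 0.66666667² = 0.48484848
E[U²] = 3.375 + 2.25² = 8.4375
Var(Z) = 0.48484848*8.4375 - (0.66666667*2.25)²
= 4.0909091 - 2.25 = 1.8409091

1.8409091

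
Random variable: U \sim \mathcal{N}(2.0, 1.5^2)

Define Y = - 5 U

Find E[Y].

For Y = -5U:
E[Y] = -5 * E[U]
E[U] = 2.0 = 2
E[Y] = -5 * 2 = -10

-10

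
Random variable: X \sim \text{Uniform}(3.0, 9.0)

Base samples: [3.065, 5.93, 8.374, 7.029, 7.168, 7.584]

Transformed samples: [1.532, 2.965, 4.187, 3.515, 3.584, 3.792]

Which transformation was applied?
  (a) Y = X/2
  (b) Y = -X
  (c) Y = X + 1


Checking option (a) Y = X/2:
  X = 3.065 -> Y = 1.532 ✓
  X = 5.93 -> Y = 2.965 ✓
  X = 8.374 -> Y = 4.187 ✓
All samples match this transformation.

(a) X/2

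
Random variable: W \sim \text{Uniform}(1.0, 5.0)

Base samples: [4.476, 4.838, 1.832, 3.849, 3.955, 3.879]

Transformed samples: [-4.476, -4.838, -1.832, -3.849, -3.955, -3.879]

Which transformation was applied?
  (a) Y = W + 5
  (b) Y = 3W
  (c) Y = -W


Checking option (c) Y = -W:
  W = 4.476 -> Y = -4.476 ✓
  W = 4.838 -> Y = -4.838 ✓
  W = 1.832 -> Y = -1.832 ✓
All samples match this transformation.

(c) -W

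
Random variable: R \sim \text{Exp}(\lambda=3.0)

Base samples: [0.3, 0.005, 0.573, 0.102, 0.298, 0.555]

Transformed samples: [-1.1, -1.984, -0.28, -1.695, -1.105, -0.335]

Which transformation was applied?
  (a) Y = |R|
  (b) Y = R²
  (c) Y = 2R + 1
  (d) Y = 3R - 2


Checking option (d) Y = 3R - 2:
  R = 0.3 -> Y = -1.1 ✓
  R = 0.005 -> Y = -1.984 ✓
  R = 0.573 -> Y = -0.28 ✓
All samples match this transformation.

(d) 3R - 2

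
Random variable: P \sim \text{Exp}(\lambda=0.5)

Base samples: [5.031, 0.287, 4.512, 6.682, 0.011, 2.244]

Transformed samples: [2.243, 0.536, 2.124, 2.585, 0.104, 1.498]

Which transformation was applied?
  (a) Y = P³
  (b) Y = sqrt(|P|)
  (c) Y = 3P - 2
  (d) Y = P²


Checking option (b) Y = sqrt(|P|):
  P = 5.031 -> Y = 2.243 ✓
  P = 0.287 -> Y = 0.536 ✓
  P = 4.512 -> Y = 2.124 ✓
All samples match this transformation.

(b) sqrt(|P|)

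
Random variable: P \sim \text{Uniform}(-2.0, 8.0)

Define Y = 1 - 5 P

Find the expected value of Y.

For Y = -5P + 1:
E[Y] = -5 * E[P] + 1
E[P] = (-2 + 8)/2 = 3
E[Y] = -5 * 3 + 1 = -14

-14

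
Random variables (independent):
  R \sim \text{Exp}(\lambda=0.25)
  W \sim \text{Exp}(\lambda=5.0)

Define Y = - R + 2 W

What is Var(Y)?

For independent RVs: Var(aX + bY) = a²Var(X) + b²Var(Y)
Var(R) = 16
Var(W) = 0.04
Var(Y) = (-1)²*16 + 2²*0.04
= 1*16 + 4*0.04 = 16.16

16.16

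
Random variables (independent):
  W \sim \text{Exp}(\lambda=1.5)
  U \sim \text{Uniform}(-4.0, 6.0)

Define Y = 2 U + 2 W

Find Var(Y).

For independent RVs: Var(aX + bY) = a²Var(X) + b²Var(Y)
Var(W) = 0.44444444
Var(U) = 8.3333333
Var(Y) = 2²*0.44444444 + 2²*8.3333333
= 4*0.44444444 + 4*8.3333333 = 35.111111

35.111111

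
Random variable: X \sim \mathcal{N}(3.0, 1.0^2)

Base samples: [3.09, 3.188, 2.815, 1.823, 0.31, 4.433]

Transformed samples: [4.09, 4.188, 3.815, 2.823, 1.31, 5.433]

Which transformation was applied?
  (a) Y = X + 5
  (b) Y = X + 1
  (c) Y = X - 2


Checking option (b) Y = X + 1:
  X = 3.09 -> Y = 4.09 ✓
  X = 3.188 -> Y = 4.188 ✓
  X = 2.815 -> Y = 3.815 ✓
All samples match this transformation.

(b) X + 1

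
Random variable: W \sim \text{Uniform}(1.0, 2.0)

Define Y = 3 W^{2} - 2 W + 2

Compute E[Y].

E[Y] = 3*E[W²] - 2*E[W] + 2
E[W] = 1.5
E[W²] = Var(W) + (E[W])² = 0.083333333 + 2.25 = 2.3333333
E[Y] = 3*2.3333333 - 2*1.5 + 2 = 6

6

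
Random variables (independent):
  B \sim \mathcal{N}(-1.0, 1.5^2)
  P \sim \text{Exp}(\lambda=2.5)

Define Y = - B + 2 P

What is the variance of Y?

For independent RVs: Var(aX + bY) = a²Var(X) + b²Var(Y)
Var(B) = 2.25
Var(P) = 0.16
Var(Y) = (-1)²*2.25 + 2²*0.16
= 1*2.25 + 4*0.16 = 2.89

2.89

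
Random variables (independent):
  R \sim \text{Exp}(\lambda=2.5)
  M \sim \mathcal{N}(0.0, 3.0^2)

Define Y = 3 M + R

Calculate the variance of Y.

For independent RVs: Var(aX + bY) = a²Var(X) + b²Var(Y)
Var(R) = 0.16
Var(M) = 9
Var(Y) = 1²*0.16 + 3²*9
= 1*0.16 + 9*9 = 81.16

81.16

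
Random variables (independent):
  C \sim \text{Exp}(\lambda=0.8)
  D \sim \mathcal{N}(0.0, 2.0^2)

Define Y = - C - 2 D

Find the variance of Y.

For independent RVs: Var(aX + bY) = a²Var(X) + b²Var(Y)
Var(C) = 1.5625
Var(D) = 4
Var(Y) = (-1)²*1.5625 + (-2)²*4
= 1*1.5625 + 4*4 = 17.5625

17.5625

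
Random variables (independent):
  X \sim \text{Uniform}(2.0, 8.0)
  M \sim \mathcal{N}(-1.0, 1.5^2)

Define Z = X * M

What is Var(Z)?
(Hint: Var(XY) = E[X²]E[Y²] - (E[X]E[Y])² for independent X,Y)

Var(XY) = E[X²]E[Y²] - (E[X]E[Y])²
E[X] = 5, Var(X) = 3
E[M] = -1, Var(M) = 2.25
E[X²] = 3 + 5² = 28
E[M²] = 2.25 + (-1)² = 3.25
Var(Z) = 28*3.25 - (5*(-1))²
= 91 - 25 = 66

66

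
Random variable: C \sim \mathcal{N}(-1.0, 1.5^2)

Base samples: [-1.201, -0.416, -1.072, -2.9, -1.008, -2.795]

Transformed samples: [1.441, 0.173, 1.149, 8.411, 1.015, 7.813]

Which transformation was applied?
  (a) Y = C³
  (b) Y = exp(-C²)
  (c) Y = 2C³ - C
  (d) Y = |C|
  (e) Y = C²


Checking option (e) Y = C²:
  C = -1.201 -> Y = 1.441 ✓
  C = -0.416 -> Y = 0.173 ✓
  C = -1.072 -> Y = 1.149 ✓
All samples match this transformation.

(e) C²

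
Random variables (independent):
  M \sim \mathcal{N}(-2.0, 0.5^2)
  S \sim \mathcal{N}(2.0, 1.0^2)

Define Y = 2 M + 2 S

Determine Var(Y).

For independent RVs: Var(aX + bY) = a²Var(X) + b²Var(Y)
Var(M) = 0.25
Var(S) = 1
Var(Y) = 2²*0.25 + 2²*1
= 4*0.25 + 4*1 = 5

5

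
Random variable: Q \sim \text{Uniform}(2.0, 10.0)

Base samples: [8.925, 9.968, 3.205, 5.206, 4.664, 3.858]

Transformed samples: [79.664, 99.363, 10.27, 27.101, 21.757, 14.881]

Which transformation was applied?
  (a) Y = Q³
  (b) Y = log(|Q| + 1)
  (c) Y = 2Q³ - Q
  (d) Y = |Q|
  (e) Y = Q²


Checking option (e) Y = Q²:
  Q = 8.925 -> Y = 79.664 ✓
  Q = 9.968 -> Y = 99.363 ✓
  Q = 3.205 -> Y = 10.27 ✓
All samples match this transformation.

(e) Q²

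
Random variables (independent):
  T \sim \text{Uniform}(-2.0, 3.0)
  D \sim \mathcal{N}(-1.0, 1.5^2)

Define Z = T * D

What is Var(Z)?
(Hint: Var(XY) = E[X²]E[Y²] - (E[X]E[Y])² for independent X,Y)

Var(XY) = E[X²]E[Y²] - (E[X]E[Y])²
E[T] = 0.5, Var(T) = 2.0833333
E[D] = -1, Var(D) = 2.25
E[T²] = 2.0833333 + 0.5² = 2.3333333
E[D²] = 2.25 + (-1)² = 3.25
Var(Z) = 2.3333333*3.25 - (0.5*(-1))²
= 7.5833333 - 0.25 = 7.3333333

7.3333333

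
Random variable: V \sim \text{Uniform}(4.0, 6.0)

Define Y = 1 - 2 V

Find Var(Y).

For Y = aV + b: Var(Y) = a² * Var(V)
Var(V) = (6 - 4)^2/12 = 0.33333333
Var(Y) = (-2)² * 0.33333333 = 4 * 0.33333333 = 1.3333333

1.3333333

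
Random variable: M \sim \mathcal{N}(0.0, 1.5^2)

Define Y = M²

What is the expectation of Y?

Using E[X²] = Var(X) + (E[X])²:
E[M] = 0
Var(M) = 1.5^2 = 2.25
E[M²] = 2.25 + 0² = 2.25 + 0 = 2.25

2.25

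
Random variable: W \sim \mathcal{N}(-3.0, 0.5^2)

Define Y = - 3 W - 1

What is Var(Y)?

For Y = aW + b: Var(Y) = a² * Var(W)
Var(W) = 0.5^2 = 0.25
Var(Y) = (-3)² * 0.25 = 9 * 0.25 = 2.25

2.25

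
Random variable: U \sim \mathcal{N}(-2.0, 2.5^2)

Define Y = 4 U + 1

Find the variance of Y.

For Y = aU + b: Var(Y) = a² * Var(U)
Var(U) = 2.5^2 = 6.25
Var(Y) = 4² * 6.25 = 16 * 6.25 = 100

100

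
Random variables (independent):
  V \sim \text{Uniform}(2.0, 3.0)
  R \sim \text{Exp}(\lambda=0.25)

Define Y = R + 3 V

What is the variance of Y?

For independent RVs: Var(aX + bY) = a²Var(X) + b²Var(Y)
Var(V) = 0.083333333
Var(R) = 16
Var(Y) = 3²*0.083333333 + 1²*16
= 9*0.083333333 + 1*16 = 16.75

16.75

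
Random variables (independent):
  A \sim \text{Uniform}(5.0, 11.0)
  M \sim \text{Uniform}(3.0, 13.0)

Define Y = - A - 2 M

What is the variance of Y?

For independent RVs: Var(aX + bY) = a²Var(X) + b²Var(Y)
Var(A) = 3
Var(M) = 8.3333333
Var(Y) = (-1)²*3 + (-2)²*8.3333333
= 1*3 + 4*8.3333333 = 36.333333

36.333333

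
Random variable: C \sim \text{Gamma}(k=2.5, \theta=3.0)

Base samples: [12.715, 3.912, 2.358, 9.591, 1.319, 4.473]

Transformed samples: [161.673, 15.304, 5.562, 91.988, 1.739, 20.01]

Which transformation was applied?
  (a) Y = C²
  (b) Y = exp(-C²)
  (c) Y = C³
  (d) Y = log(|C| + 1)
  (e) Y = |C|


Checking option (a) Y = C²:
  C = 12.715 -> Y = 161.673 ✓
  C = 3.912 -> Y = 15.304 ✓
  C = 2.358 -> Y = 5.562 ✓
All samples match this transformation.

(a) C²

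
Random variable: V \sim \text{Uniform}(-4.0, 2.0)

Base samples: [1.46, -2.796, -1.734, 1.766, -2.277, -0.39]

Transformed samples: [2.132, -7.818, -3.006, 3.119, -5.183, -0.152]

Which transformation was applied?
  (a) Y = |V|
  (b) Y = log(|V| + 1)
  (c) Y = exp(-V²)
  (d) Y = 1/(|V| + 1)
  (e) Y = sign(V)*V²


Checking option (e) Y = sign(V)*V²:
  V = 1.46 -> Y = 2.132 ✓
  V = -2.796 -> Y = -7.818 ✓
  V = -1.734 -> Y = -3.006 ✓
All samples match this transformation.

(e) sign(V)*V²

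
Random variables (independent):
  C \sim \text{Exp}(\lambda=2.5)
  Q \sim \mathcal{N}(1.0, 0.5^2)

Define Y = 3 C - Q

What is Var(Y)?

For independent RVs: Var(aX + bY) = a²Var(X) + b²Var(Y)
Var(C) = 0.16
Var(Q) = 0.25
Var(Y) = 3²*0.16 + (-1)²*0.25
= 9*0.16 + 1*0.25 = 1.69

1.69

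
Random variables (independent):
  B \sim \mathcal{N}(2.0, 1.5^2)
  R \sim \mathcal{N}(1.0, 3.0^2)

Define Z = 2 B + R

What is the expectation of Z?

E[Z] = 2*E[B] + 1*E[R]
E[B] = 2
E[R] = 1
E[Z] = 2*2 + 1*1 = 5

5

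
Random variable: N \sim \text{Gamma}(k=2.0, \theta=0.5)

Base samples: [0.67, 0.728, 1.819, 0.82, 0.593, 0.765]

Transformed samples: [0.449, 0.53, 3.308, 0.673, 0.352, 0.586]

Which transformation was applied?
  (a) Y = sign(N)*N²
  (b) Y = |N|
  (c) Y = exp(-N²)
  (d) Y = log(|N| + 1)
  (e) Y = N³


Checking option (a) Y = sign(N)*N²:
  N = 0.67 -> Y = 0.449 ✓
  N = 0.728 -> Y = 0.53 ✓
  N = 1.819 -> Y = 3.308 ✓
All samples match this transformation.

(a) sign(N)*N²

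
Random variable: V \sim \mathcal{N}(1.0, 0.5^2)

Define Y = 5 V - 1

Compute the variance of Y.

For Y = aV + b: Var(Y) = a² * Var(V)
Var(V) = 0.5^2 = 0.25
Var(Y) = 5² * 0.25 = 25 * 0.25 = 6.25

6.25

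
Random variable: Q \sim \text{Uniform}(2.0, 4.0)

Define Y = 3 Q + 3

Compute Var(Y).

For Y = aQ + b: Var(Y) = a² * Var(Q)
Var(Q) = (4 - 2)^2/12 = 0.33333333
Var(Y) = 3² * 0.33333333 = 9 * 0.33333333 = 3

3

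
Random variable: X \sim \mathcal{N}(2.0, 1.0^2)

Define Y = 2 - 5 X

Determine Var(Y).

For Y = aX + b: Var(Y) = a² * Var(X)
Var(X) = 1.0^2 = 1
Var(Y) = (-5)² * 1 = 25 * 1 = 25

25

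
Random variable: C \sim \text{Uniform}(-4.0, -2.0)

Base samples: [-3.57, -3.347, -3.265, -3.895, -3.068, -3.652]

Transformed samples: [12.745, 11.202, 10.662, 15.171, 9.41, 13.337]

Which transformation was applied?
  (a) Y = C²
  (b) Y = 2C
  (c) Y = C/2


Checking option (a) Y = C²:
  C = -3.57 -> Y = 12.745 ✓
  C = -3.347 -> Y = 11.202 ✓
  C = -3.265 -> Y = 10.662 ✓
All samples match this transformation.

(a) C²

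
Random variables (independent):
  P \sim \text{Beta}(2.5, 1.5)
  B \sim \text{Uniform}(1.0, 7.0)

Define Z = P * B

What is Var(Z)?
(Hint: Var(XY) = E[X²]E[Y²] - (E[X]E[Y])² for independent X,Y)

Var(XY) = E[X²]E[Y²] - (E[X]E[Y])²
E[P] = 0.625, Var(P) = 0.046875
E[B] = 4, Var(B) = 3
E[P²] = 0.046875 + 0.625² = 0.4375
E[B²] = 3 + 4² = 19
Var(Z) = 0.4375*19 - (0.625*4)²
= 8.3125 - 6.25 = 2.0625

2.0625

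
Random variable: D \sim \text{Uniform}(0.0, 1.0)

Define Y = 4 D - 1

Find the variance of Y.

For Y = aD + b: Var(Y) = a² * Var(D)
Var(D) = (1 - 0)^2/12 = 0.083333333
Var(Y) = 4² * 0.083333333 = 16 * 0.083333333 = 1.3333333

1.3333333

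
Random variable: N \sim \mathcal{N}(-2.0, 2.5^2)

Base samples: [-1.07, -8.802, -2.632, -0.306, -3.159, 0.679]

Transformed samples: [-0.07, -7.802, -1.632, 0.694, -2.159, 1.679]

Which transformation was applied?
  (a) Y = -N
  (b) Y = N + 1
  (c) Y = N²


Checking option (b) Y = N + 1:
  N = -1.07 -> Y = -0.07 ✓
  N = -8.802 -> Y = -7.802 ✓
  N = -2.632 -> Y = -1.632 ✓
All samples match this transformation.

(b) N + 1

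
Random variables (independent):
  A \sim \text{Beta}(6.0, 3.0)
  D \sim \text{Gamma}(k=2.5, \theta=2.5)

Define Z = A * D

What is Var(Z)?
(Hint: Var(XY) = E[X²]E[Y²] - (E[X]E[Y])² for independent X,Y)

Var(XY) = E[X²]E[Y²] - (E[X]E[Y])²
E[A] = 0.66666667, Var(A) = 0.022222222
E[D] = 6.25, Var(D) = 15.625
E[A²] = 0.022222222 + 0.66666667² = 0.46666667
E[D²] = 15.625 + 6.25² = 54.6875
Var(Z) = 0.46666667*54.6875 - (0.66666667*6.25)²
= 25.520833 - 17.361111 = 8.1597222

8.1597222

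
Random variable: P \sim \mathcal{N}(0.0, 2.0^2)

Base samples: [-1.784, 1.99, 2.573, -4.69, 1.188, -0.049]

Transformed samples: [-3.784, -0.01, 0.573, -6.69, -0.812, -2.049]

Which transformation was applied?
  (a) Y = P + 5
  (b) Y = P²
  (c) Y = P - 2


Checking option (c) Y = P - 2:
  P = -1.784 -> Y = -3.784 ✓
  P = 1.99 -> Y = -0.01 ✓
  P = 2.573 -> Y = 0.573 ✓
All samples match this transformation.

(c) P - 2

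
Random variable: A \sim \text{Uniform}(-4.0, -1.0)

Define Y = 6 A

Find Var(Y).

For Y = aA + b: Var(Y) = a² * Var(A)
Var(A) = (-1 + 4)^2/12 = 0.75
Var(Y) = 6² * 0.75 = 36 * 0.75 = 27

27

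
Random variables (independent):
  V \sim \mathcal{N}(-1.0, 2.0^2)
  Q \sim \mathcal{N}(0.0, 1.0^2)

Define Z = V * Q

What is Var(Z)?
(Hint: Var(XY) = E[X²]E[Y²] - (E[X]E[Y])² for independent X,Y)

Var(XY) = E[X²]E[Y²] - (E[X]E[Y])²
E[V] = -1, Var(V) = 4
E[Q] = 0, Var(Q) = 1
E[V²] = 4 + (-1)² = 5
E[Q²] = 1 + 0² = 1
Var(Z) = 5*1 - (-1*0)²
= 5 - 0 = 5

5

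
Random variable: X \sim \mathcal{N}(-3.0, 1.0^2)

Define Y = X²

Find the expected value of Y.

E[X²] = Var(X) + (E[X])² = 1 + 9 = 10

10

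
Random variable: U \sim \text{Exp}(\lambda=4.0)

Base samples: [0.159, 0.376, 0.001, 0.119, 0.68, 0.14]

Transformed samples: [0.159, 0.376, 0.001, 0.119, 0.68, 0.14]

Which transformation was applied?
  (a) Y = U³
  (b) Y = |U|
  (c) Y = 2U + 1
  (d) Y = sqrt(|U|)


Checking option (b) Y = |U|:
  U = 0.159 -> Y = 0.159 ✓
  U = 0.376 -> Y = 0.376 ✓
  U = 0.001 -> Y = 0.001 ✓
All samples match this transformation.

(b) |U|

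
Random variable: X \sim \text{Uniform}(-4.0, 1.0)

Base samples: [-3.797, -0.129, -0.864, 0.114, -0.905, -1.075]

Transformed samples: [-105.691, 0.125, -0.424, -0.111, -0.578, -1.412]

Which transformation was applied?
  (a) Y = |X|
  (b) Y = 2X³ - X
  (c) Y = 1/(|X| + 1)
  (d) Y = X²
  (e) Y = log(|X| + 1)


Checking option (b) Y = 2X³ - X:
  X = -3.797 -> Y = -105.691 ✓
  X = -0.129 -> Y = 0.125 ✓
  X = -0.864 -> Y = -0.424 ✓
All samples match this transformation.

(b) 2X³ - X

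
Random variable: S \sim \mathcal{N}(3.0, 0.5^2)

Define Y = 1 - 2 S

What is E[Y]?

For Y = -2S + 1:
E[Y] = -2 * E[S] + 1
E[S] = 3.0 = 3
E[Y] = -2 * 3 + 1 = -5

-5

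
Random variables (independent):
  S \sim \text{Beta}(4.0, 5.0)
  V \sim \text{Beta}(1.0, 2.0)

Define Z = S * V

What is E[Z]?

For independent RVs: E[XY] = E[X]*E[Y]
E[S] = 0.44444444
E[V] = 0.33333333
E[Z] = 0.44444444 * 0.33333333 = 0.14814815

0.14814815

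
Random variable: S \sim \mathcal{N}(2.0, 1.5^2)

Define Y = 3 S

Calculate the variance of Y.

For Y = aS + b: Var(Y) = a² * Var(S)
Var(S) = 1.5^2 = 2.25
Var(Y) = 3² * 2.25 = 9 * 2.25 = 20.25

20.25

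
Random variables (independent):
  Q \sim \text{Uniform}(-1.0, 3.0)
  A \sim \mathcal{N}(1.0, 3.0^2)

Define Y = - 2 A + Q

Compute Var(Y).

For independent RVs: Var(aX + bY) = a²Var(X) + b²Var(Y)
Var(Q) = 1.3333333
Var(A) = 9
Var(Y) = 1²*1.3333333 + (-2)²*9
= 1*1.3333333 + 4*9 = 37.333333

37.333333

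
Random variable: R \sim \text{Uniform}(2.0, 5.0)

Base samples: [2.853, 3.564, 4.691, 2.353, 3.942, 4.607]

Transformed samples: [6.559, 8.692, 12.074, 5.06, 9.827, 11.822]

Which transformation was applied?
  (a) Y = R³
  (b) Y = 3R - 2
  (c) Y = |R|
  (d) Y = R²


Checking option (b) Y = 3R - 2:
  R = 2.853 -> Y = 6.559 ✓
  R = 3.564 -> Y = 8.692 ✓
  R = 4.691 -> Y = 12.074 ✓
All samples match this transformation.

(b) 3R - 2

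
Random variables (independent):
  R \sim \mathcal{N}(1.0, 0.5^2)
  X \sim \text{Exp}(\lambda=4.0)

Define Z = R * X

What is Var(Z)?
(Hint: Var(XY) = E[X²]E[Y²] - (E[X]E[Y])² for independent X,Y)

Var(XY) = E[X²]E[Y²] - (E[X]E[Y])²
E[R] = 1, Var(R) = 0.25
E[X] = 0.25, Var(X) = 0.0625
E[R²] = 0.25 + 1² = 1.25
E[X²] = 0.0625 + 0.25² = 0.125
Var(Z) = 1.25*0.125 - (1*0.25)²
= 0.15625 - 0.0625 = 0.09375

0.09375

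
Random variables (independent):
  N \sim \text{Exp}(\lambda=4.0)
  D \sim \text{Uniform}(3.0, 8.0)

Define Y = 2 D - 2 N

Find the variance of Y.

For independent RVs: Var(aX + bY) = a²Var(X) + b²Var(Y)
Var(N) = 0.0625
Var(D) = 2.0833333
Var(Y) = (-2)²*0.0625 + 2²*2.0833333
= 4*0.0625 + 4*2.0833333 = 8.5833333

8.5833333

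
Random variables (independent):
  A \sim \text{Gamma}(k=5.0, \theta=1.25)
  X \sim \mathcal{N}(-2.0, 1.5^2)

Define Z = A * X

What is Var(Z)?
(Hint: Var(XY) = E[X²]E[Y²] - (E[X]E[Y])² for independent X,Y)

Var(XY) = E[X²]E[Y²] - (E[X]E[Y])²
E[A] = 6.25, Var(A) = 7.8125
E[X] = -2, Var(X) = 2.25
E[A²] = 7.8125 + 6.25² = 46.875
E[X²] = 2.25 + (-2)² = 6.25
Var(Z) = 46.875*6.25 - (6.25*(-2))²
= 292.96875 - 156.25 = 136.71875

136.71875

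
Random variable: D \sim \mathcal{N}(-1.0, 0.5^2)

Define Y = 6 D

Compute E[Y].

For Y = 6D:
E[Y] = 6 * E[D]
E[D] = -1.0 = -1
E[Y] = 6 * (-1) = -6

-6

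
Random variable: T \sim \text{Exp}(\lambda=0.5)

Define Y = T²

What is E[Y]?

E[T²] = Var(T) + (E[T])² = 4 + 4 = 8

8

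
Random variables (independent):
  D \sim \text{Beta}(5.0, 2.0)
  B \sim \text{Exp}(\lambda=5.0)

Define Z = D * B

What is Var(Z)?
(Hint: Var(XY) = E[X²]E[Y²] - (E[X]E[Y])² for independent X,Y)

Var(XY) = E[X²]E[Y²] - (E[X]E[Y])²
E[D] = 0.71428571, Var(D) = 0.025510204
E[B] = 0.2, Var(B) = 0.04
E[D²] = 0.025510204 + 0.71428571² = 0.53571429
E[B²] = 0.04 + 0.2² = 0.08
Var(Z) = 0.53571429*0.08 - (0.71428571*0.2)²
= 0.042857143 - 0.020408163 = 0.02244898

0.02244898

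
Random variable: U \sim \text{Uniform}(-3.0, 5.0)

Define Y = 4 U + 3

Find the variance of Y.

For Y = aU + b: Var(Y) = a² * Var(U)
Var(U) = (5 + 3)^2/12 = 5.3333333
Var(Y) = 4² * 5.3333333 = 16 * 5.3333333 = 85.333333

85.333333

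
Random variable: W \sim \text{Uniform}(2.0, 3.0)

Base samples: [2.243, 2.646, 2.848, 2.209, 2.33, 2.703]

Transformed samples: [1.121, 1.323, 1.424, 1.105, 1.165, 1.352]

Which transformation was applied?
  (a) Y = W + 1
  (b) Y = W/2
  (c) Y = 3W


Checking option (b) Y = W/2:
  W = 2.243 -> Y = 1.121 ✓
  W = 2.646 -> Y = 1.323 ✓
  W = 2.848 -> Y = 1.424 ✓
All samples match this transformation.

(b) W/2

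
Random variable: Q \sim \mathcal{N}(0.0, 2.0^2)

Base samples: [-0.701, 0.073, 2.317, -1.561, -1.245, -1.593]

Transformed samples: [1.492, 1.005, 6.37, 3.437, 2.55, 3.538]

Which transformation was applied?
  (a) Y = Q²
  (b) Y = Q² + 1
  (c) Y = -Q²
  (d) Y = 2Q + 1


Checking option (b) Y = Q² + 1:
  Q = -0.701 -> Y = 1.492 ✓
  Q = 0.073 -> Y = 1.005 ✓
  Q = 2.317 -> Y = 6.37 ✓
All samples match this transformation.

(b) Q² + 1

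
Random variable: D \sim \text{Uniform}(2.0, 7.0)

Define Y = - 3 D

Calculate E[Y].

For Y = -3D:
E[Y] = -3 * E[D]
E[D] = (2 + 7)/2 = 4.5
E[Y] = -3 * 4.5 = -13.5

-13.5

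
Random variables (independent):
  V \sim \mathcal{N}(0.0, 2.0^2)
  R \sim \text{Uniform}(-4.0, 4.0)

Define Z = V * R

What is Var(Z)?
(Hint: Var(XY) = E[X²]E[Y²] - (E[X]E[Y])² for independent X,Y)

Var(XY) = E[X²]E[Y²] - (E[X]E[Y])²
E[V] = 0, Var(V) = 4
E[R] = 0, Var(R) = 5.3333333
E[V²] = 4 + 0² = 4
E[R²] = 5.3333333 + 0² = 5.3333333
Var(Z) = 4*5.3333333 - (0*0)²
= 21.333333 - 0 = 21.333333

21.333333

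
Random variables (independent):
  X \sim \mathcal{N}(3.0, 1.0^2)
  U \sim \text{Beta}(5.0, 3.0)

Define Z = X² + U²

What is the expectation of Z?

E[Z] = E[X²] + E[U²]
E[X²] = Var(X) + E[X]² = 1 + 9 = 10
E[U²] = Var(U) + E[U]² = 0.026041667 + 0.390625 = 0.41666667
E[Z] = 10 + 0.41666667 = 10.416667

10.416667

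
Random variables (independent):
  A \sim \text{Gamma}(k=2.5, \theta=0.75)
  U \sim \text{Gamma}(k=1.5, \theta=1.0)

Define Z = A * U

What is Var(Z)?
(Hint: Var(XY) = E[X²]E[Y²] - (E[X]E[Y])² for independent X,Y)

Var(XY) = E[X²]E[Y²] - (E[X]E[Y])²
E[A] = 1.875, Var(A) = 1.40625
E[U] = 1.5, Var(U) = 1.5
E[A²] = 1.40625 + 1.875² = 4.921875
E[U²] = 1.5 + 1.5² = 3.75
Var(Z) = 4.921875*3.75 - (1.875*1.5)²
= 18.457031 - 7.9101562 = 10.546875

10.546875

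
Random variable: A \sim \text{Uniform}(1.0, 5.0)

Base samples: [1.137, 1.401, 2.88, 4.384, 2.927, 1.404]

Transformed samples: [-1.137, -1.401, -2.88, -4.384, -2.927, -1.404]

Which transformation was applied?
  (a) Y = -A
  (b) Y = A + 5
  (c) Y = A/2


Checking option (a) Y = -A:
  A = 1.137 -> Y = -1.137 ✓
  A = 1.401 -> Y = -1.401 ✓
  A = 2.88 -> Y = -2.88 ✓
All samples match this transformation.

(a) -A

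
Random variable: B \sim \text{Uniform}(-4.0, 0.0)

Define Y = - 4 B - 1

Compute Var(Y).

For Y = aB + b: Var(Y) = a² * Var(B)
Var(B) = (0 + 4)^2/12 = 1.3333333
Var(Y) = (-4)² * 1.3333333 = 16 * 1.3333333 = 21.333333

21.333333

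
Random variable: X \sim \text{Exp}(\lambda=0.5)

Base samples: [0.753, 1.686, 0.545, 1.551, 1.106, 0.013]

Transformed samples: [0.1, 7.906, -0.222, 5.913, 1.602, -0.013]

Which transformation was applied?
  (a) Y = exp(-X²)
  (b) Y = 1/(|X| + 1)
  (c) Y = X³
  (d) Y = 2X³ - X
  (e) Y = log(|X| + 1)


Checking option (d) Y = 2X³ - X:
  X = 0.753 -> Y = 0.1 ✓
  X = 1.686 -> Y = 7.906 ✓
  X = 0.545 -> Y = -0.222 ✓
All samples match this transformation.

(d) 2X³ - X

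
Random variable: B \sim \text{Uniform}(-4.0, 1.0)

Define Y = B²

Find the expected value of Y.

Using E[X²] = Var(X) + (E[X])²:
E[B] = -1.5
Var(B) = (1 + 4)^2/12 = 2.0833333
E[B²] = 2.0833333 + (-1.5)² = 2.0833333 + 2.25 = 4.3333333

4.3333333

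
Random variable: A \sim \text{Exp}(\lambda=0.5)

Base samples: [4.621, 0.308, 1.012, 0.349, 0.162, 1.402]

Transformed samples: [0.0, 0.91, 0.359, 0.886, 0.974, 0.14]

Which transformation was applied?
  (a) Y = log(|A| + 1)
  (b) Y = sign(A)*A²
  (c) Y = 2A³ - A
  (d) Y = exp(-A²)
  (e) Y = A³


Checking option (d) Y = exp(-A²):
  A = 4.621 -> Y = 0.0 ✓
  A = 0.308 -> Y = 0.91 ✓
  A = 1.012 -> Y = 0.359 ✓
All samples match this transformation.

(d) exp(-A²)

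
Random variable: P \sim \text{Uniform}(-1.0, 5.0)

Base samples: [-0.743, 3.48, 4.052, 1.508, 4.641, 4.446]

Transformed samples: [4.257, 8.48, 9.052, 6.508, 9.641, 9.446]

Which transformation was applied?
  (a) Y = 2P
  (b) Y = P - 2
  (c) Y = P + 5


Checking option (c) Y = P + 5:
  P = -0.743 -> Y = 4.257 ✓
  P = 3.48 -> Y = 8.48 ✓
  P = 4.052 -> Y = 9.052 ✓
All samples match this transformation.

(c) P + 5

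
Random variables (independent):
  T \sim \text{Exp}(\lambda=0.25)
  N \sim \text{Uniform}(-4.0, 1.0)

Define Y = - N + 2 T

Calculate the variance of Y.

For independent RVs: Var(aX + bY) = a²Var(X) + b²Var(Y)
Var(T) = 16
Var(N) = 2.0833333
Var(Y) = 2²*16 + (-1)²*2.0833333
= 4*16 + 1*2.0833333 = 66.083333

66.083333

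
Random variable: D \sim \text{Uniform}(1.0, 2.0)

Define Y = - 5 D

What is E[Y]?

For Y = -5D:
E[Y] = -5 * E[D]
E[D] = (1 + 2)/2 = 1.5
E[Y] = -5 * 1.5 = -7.5

-7.5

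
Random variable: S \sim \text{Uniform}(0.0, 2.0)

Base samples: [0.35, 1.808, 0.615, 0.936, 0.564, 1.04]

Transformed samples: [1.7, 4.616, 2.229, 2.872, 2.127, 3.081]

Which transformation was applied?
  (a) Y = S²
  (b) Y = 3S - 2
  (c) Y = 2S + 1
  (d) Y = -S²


Checking option (c) Y = 2S + 1:
  S = 0.35 -> Y = 1.7 ✓
  S = 1.808 -> Y = 4.616 ✓
  S = 0.615 -> Y = 2.229 ✓
All samples match this transformation.

(c) 2S + 1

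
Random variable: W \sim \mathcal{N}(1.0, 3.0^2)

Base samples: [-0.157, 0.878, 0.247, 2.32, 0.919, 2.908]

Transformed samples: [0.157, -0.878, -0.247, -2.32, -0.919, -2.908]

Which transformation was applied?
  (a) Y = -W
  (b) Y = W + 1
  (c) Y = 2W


Checking option (a) Y = -W:
  W = -0.157 -> Y = 0.157 ✓
  W = 0.878 -> Y = -0.878 ✓
  W = 0.247 -> Y = -0.247 ✓
All samples match this transformation.

(a) -W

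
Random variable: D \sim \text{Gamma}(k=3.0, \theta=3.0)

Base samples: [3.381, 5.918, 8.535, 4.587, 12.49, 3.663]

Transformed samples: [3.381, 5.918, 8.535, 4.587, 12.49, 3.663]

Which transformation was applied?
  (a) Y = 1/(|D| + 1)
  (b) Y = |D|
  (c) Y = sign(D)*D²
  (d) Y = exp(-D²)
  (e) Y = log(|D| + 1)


Checking option (b) Y = |D|:
  D = 3.381 -> Y = 3.381 ✓
  D = 5.918 -> Y = 5.918 ✓
  D = 8.535 -> Y = 8.535 ✓
All samples match this transformation.

(b) |D|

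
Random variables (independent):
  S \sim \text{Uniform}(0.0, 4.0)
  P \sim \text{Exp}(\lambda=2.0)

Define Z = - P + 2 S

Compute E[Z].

E[Z] = 2*E[S] - 1*E[P]
E[S] = 2
E[P] = 0.5
E[Z] = 2*2 - 1*0.5 = 3.5

3.5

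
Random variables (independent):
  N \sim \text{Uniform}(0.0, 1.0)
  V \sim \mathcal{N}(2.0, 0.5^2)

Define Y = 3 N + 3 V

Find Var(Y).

For independent RVs: Var(aX + bY) = a²Var(X) + b²Var(Y)
Var(N) = 0.083333333
Var(V) = 0.25
Var(Y) = 3²*0.083333333 + 3²*0.25
= 9*0.083333333 + 9*0.25 = 3

3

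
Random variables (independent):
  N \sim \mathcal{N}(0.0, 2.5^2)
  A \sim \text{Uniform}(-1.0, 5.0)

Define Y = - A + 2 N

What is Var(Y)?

For independent RVs: Var(aX + bY) = a²Var(X) + b²Var(Y)
Var(N) = 6.25
Var(A) = 3
Var(Y) = 2²*6.25 + (-1)²*3
= 4*6.25 + 1*3 = 28

28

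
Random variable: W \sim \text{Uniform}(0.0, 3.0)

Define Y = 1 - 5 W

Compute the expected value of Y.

For Y = -5W + 1:
E[Y] = -5 * E[W] + 1
E[W] = (0 + 3)/2 = 1.5
E[Y] = -5 * 1.5 + 1 = -6.5

-6.5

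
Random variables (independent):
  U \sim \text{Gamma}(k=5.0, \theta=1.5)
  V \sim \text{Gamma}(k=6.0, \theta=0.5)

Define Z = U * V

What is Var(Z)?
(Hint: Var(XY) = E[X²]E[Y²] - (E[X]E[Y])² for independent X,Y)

Var(XY) = E[X²]E[Y²] - (E[X]E[Y])²
E[U] = 7.5, Var(U) = 11.25
E[V] = 3, Var(V) = 1.5
E[U²] = 11.25 + 7.5² = 67.5
E[V²] = 1.5 + 3² = 10.5
Var(Z) = 67.5*10.5 - (7.5*3)²
= 708.75 - 506.25 = 202.5

202.5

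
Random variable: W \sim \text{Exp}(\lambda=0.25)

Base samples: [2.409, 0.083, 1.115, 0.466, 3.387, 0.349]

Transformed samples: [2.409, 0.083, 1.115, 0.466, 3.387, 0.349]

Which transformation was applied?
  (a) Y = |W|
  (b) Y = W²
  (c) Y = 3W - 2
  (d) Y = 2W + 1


Checking option (a) Y = |W|:
  W = 2.409 -> Y = 2.409 ✓
  W = 0.083 -> Y = 0.083 ✓
  W = 1.115 -> Y = 1.115 ✓
All samples match this transformation.

(a) |W|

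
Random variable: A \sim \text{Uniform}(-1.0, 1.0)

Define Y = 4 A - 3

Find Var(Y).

For Y = aA + b: Var(Y) = a² * Var(A)
Var(A) = (1 + 1)^2/12 = 0.33333333
Var(Y) = 4² * 0.33333333 = 16 * 0.33333333 = 5.3333333

5.3333333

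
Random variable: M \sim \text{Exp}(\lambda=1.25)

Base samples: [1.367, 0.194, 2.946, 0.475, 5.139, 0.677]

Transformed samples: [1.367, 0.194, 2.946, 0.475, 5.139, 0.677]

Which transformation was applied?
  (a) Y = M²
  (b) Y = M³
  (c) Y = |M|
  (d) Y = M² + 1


Checking option (c) Y = |M|:
  M = 1.367 -> Y = 1.367 ✓
  M = 0.194 -> Y = 0.194 ✓
  M = 2.946 -> Y = 2.946 ✓
All samples match this transformation.

(c) |M|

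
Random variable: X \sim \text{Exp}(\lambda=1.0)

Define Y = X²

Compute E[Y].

Using E[X²] = Var(X) + (E[X])²:
E[X] = 1
Var(X) = 1/1.0^2 = 1
E[X²] = 1 + 1² = 1 + 1 = 2

2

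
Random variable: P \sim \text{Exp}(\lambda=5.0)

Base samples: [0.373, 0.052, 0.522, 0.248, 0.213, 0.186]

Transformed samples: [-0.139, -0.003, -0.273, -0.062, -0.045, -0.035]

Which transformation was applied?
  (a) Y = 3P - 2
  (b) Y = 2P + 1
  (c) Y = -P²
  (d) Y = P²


Checking option (c) Y = -P²:
  P = 0.373 -> Y = -0.139 ✓
  P = 0.052 -> Y = -0.003 ✓
  P = 0.522 -> Y = -0.273 ✓
All samples match this transformation.

(c) -P²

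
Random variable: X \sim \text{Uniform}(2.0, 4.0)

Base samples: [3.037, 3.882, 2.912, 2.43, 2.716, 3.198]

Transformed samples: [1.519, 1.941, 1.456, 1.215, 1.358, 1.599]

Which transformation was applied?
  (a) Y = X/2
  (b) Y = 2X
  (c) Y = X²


Checking option (a) Y = X/2:
  X = 3.037 -> Y = 1.519 ✓
  X = 3.882 -> Y = 1.941 ✓
  X = 2.912 -> Y = 1.456 ✓
All samples match this transformation.

(a) X/2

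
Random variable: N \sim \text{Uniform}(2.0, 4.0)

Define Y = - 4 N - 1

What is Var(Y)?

For Y = aN + b: Var(Y) = a² * Var(N)
Var(N) = (4 - 2)^2/12 = 0.33333333
Var(Y) = (-4)² * 0.33333333 = 16 * 0.33333333 = 5.3333333

5.3333333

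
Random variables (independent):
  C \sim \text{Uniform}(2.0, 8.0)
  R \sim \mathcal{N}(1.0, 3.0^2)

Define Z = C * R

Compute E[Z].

For independent RVs: E[XY] = E[X]*E[Y]
E[C] = 5
E[R] = 1
E[Z] = 5 * 1 = 5

5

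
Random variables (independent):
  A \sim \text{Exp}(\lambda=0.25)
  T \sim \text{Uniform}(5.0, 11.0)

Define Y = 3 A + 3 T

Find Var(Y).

For independent RVs: Var(aX + bY) = a²Var(X) + b²Var(Y)
Var(A) = 16
Var(T) = 3
Var(Y) = 3²*16 + 3²*3
= 9*16 + 9*3 = 171

171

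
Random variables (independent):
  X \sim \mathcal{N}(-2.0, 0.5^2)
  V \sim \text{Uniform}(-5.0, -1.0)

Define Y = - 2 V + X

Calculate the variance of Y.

For independent RVs: Var(aX + bY) = a²Var(X) + b²Var(Y)
Var(X) = 0.25
Var(V) = 1.3333333
Var(Y) = 1²*0.25 + (-2)²*1.3333333
= 1*0.25 + 4*1.3333333 = 5.5833333

5.5833333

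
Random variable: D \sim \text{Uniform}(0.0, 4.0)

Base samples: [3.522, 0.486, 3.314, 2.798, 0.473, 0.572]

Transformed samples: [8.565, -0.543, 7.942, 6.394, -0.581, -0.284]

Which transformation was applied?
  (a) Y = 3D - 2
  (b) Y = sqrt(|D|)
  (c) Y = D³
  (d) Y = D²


Checking option (a) Y = 3D - 2:
  D = 3.522 -> Y = 8.565 ✓
  D = 0.486 -> Y = -0.543 ✓
  D = 3.314 -> Y = 7.942 ✓
All samples match this transformation.

(a) 3D - 2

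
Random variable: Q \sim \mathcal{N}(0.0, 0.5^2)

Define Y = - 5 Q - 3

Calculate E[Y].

For Y = -5Q - 3:
E[Y] = -5 * E[Q] - 3
E[Q] = 0.0 = 0
E[Y] = -5 * 0 - 3 = -3

-3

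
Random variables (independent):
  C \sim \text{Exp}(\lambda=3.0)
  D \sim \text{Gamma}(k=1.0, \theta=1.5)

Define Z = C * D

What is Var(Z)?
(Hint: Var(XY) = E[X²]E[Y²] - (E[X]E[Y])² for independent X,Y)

Var(XY) = E[X²]E[Y²] - (E[X]E[Y])²
E[C] = 0.33333333, Var(C) = 0.11111111
E[D] = 1.5, Var(D) = 2.25
E[C²] = 0.11111111 + 0.33333333² = 0.22222222
E[D²] = 2.25 + 1.5² = 4.5
Var(Z) = 0.22222222*4.5 - (0.33333333*1.5)²
= 1 - 0.25 = 0.75

0.75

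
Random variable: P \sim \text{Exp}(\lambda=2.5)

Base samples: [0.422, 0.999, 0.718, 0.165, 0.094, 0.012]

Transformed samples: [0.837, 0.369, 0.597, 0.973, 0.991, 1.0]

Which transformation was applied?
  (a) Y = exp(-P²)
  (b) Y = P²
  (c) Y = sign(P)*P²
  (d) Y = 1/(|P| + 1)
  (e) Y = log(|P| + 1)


Checking option (a) Y = exp(-P²):
  P = 0.422 -> Y = 0.837 ✓
  P = 0.999 -> Y = 0.369 ✓
  P = 0.718 -> Y = 0.597 ✓
All samples match this transformation.

(a) exp(-P²)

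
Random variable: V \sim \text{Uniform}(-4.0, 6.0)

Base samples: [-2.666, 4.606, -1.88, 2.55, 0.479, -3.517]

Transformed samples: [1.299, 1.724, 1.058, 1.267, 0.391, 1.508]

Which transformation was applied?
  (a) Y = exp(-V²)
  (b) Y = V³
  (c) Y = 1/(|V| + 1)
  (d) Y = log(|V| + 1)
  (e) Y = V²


Checking option (d) Y = log(|V| + 1):
  V = -2.666 -> Y = 1.299 ✓
  V = 4.606 -> Y = 1.724 ✓
  V = -1.88 -> Y = 1.058 ✓
All samples match this transformation.

(d) log(|V| + 1)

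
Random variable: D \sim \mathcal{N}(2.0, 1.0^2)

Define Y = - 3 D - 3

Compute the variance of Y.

For Y = aD + b: Var(Y) = a² * Var(D)
Var(D) = 1.0^2 = 1
Var(Y) = (-3)² * 1 = 9 * 1 = 9

9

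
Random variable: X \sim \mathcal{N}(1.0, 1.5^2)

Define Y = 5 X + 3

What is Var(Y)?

For Y = aX + b: Var(Y) = a² * Var(X)
Var(X) = 1.5^2 = 2.25
Var(Y) = 5² * 2.25 = 25 * 2.25 = 56.25

56.25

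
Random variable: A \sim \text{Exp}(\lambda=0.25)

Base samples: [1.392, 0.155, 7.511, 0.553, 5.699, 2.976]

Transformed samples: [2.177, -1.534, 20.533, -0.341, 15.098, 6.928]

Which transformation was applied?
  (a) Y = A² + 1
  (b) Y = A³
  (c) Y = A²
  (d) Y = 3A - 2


Checking option (d) Y = 3A - 2:
  A = 1.392 -> Y = 2.177 ✓
  A = 0.155 -> Y = -1.534 ✓
  A = 7.511 -> Y = 20.533 ✓
All samples match this transformation.

(d) 3A - 2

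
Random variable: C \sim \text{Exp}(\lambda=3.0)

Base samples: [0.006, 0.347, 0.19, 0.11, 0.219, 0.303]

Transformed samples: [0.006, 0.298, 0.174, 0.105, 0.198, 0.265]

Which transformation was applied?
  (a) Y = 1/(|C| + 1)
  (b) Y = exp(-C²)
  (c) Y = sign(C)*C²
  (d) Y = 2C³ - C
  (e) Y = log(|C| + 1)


Checking option (e) Y = log(|C| + 1):
  C = 0.006 -> Y = 0.006 ✓
  C = 0.347 -> Y = 0.298 ✓
  C = 0.19 -> Y = 0.174 ✓
All samples match this transformation.

(e) log(|C| + 1)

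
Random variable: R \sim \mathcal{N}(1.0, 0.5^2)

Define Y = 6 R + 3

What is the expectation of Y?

For Y = 6R + 3:
E[Y] = 6 * E[R] + 3
E[R] = 1.0 = 1
E[Y] = 6 * 1 + 3 = 9

9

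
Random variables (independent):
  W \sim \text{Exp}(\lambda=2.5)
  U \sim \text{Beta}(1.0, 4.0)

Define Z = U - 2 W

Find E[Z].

E[Z] = -2*E[W] + 1*E[U]
E[W] = 0.4
E[U] = 0.2
E[Z] = -2*0.4 + 1*0.2 = -0.6

-0.6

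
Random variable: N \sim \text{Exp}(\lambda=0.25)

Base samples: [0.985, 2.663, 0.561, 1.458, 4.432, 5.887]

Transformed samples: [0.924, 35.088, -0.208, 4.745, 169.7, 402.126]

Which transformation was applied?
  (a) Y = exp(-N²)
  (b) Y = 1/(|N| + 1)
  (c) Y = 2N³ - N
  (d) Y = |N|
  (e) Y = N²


Checking option (c) Y = 2N³ - N:
  N = 0.985 -> Y = 0.924 ✓
  N = 2.663 -> Y = 35.088 ✓
  N = 0.561 -> Y = -0.208 ✓
All samples match this transformation.

(c) 2N³ - N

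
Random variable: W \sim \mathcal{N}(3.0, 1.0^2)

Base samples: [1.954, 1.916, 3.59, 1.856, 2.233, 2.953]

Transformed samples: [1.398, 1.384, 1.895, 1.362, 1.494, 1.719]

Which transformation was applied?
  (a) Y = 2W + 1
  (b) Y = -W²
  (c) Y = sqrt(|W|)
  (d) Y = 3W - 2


Checking option (c) Y = sqrt(|W|):
  W = 1.954 -> Y = 1.398 ✓
  W = 1.916 -> Y = 1.384 ✓
  W = 3.59 -> Y = 1.895 ✓
All samples match this transformation.

(c) sqrt(|W|)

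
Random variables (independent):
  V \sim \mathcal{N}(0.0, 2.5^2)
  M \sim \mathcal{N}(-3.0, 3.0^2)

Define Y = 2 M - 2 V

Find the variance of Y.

For independent RVs: Var(aX + bY) = a²Var(X) + b²Var(Y)
Var(V) = 6.25
Var(M) = 9
Var(Y) = (-2)²*6.25 + 2²*9
= 4*6.25 + 4*9 = 61

61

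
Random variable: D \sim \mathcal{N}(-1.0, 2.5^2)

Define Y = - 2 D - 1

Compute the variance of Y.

For Y = aD + b: Var(Y) = a² * Var(D)
Var(D) = 2.5^2 = 6.25
Var(Y) = (-2)² * 6.25 = 4 * 6.25 = 25

25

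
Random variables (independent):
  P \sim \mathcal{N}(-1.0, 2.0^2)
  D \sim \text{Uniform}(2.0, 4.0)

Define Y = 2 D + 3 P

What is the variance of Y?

For independent RVs: Var(aX + bY) = a²Var(X) + b²Var(Y)
Var(P) = 4
Var(D) = 0.33333333
Var(Y) = 3²*4 + 2²*0.33333333
= 9*4 + 4*0.33333333 = 37.333333

37.333333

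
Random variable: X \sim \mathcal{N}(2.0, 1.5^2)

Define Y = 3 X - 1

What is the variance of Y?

For Y = aX + b: Var(Y) = a² * Var(X)
Var(X) = 1.5^2 = 2.25
Var(Y) = 3² * 2.25 = 9 * 2.25 = 20.25

20.25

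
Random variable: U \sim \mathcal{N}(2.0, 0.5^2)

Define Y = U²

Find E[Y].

Using E[X²] = Var(X) + (E[X])²:
E[U] = 2
Var(U) = 0.5^2 = 0.25
E[U²] = 0.25 + 2² = 0.25 + 4 = 4.25

4.25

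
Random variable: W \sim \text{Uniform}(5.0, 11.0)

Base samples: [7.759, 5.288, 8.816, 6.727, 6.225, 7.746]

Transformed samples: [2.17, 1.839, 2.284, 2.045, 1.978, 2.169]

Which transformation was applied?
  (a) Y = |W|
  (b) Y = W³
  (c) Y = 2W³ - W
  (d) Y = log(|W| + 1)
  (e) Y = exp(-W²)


Checking option (d) Y = log(|W| + 1):
  W = 7.759 -> Y = 2.17 ✓
  W = 5.288 -> Y = 1.839 ✓
  W = 8.816 -> Y = 2.284 ✓
All samples match this transformation.

(d) log(|W| + 1)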